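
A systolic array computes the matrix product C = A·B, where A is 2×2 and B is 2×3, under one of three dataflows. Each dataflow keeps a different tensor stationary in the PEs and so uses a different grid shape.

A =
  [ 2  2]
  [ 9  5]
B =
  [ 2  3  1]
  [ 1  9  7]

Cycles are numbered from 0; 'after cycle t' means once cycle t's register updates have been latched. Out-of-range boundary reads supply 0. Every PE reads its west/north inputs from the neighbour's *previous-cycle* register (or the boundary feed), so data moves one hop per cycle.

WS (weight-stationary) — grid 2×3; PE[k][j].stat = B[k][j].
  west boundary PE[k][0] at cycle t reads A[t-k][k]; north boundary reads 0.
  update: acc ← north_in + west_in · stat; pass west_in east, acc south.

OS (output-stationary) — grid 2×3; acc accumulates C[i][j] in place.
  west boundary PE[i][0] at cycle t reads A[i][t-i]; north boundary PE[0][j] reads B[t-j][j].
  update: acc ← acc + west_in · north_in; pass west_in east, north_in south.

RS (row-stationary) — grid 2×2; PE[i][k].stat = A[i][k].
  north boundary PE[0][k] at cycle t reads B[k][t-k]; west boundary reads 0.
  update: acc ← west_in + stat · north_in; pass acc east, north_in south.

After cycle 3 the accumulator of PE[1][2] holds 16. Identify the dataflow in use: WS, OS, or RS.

WS (2×3 grid), PE[1][2]:
  c0 r1c2: 0 / 0 / 0
  c1 r1c2: 0 / 0 / 0
  c2 r1c2: 0 / 0 / 0
  c3 r1c2: 16 / 2 / 16
OS (2×3 grid), PE[1][2]:
  c0 r1c2: 0 / 0 / 0
  c1 r1c2: 0 / 0 / 0
  c2 r1c2: 0 / 0 / 0
  c3 r1c2: 9 / 9 / 1
— RS: 2×2 array has no PE[1][2].

dataflow = WS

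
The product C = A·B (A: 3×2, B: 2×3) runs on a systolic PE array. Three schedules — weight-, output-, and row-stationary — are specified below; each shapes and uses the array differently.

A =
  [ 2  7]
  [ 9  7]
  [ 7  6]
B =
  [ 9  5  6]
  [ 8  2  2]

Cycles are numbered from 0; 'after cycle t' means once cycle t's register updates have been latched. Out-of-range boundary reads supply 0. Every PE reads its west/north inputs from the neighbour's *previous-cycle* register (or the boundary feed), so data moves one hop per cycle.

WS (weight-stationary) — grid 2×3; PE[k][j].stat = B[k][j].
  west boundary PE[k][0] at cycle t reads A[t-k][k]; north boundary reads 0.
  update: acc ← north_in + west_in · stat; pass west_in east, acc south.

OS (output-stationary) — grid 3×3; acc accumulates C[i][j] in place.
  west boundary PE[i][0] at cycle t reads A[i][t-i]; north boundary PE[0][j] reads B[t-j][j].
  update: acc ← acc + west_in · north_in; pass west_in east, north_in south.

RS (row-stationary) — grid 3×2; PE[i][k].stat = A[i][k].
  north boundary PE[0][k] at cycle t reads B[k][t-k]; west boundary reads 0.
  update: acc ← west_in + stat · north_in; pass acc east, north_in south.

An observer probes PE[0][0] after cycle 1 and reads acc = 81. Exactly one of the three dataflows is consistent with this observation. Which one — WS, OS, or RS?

dataflow = WS

Under WS (2×3), PE[0][0]:
  cycle 0: PE[0][0] → acc 18, east 2, south 18
  cycle 1: PE[0][0] → acc 81, east 9, south 81
Under OS (3×3), PE[0][0]:
  cycle 0: PE[0][0] → acc 18, east 2, south 9
  cycle 1: PE[0][0] → acc 74, east 7, south 8
Under RS (3×2), PE[0][0]:
  cycle 0: PE[0][0] → acc 18, east 18, south 9
  cycle 1: PE[0][0] → acc 10, east 10, south 5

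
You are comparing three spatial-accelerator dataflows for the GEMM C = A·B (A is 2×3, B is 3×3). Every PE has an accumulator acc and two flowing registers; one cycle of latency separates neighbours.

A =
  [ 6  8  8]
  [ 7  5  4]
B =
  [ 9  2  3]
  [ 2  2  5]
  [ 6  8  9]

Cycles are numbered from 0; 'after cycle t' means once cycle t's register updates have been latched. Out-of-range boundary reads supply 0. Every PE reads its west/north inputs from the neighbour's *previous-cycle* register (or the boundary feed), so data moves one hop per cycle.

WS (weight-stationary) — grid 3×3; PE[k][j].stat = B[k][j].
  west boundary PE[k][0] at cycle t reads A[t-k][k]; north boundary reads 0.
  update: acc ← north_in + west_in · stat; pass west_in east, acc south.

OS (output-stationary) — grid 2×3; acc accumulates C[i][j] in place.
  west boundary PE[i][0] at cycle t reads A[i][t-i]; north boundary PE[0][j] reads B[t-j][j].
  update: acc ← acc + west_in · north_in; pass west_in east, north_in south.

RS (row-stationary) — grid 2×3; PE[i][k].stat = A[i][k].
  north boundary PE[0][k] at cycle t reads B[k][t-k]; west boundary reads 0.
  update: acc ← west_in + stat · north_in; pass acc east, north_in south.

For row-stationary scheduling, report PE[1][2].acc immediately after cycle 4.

PE[1][2].acc = 56

Tracing RS — 2×3 array, target PE[1][2]:
  after 0 — PE[0][2] acc=0, pass-E 0, pass-S 0
  after 0 — PE[1][1] acc=0, pass-E 0, pass-S 0
  after 0 — PE[1][2] acc=0, pass-E 0, pass-S 0
  after 1 — PE[0][2] acc=0, pass-E 0, pass-S 0
  after 1 — PE[1][1] acc=0, pass-E 0, pass-S 0
  after 1 — PE[1][2] acc=0, pass-E 0, pass-S 0
  after 2 — PE[0][2] acc=118, pass-E 118, pass-S 6
  after 2 — PE[1][1] acc=73, pass-E 73, pass-S 2
  after 2 — PE[1][2] acc=0, pass-E 0, pass-S 0
  after 3 — PE[0][2] acc=92, pass-E 92, pass-S 8
  after 3 — PE[1][1] acc=24, pass-E 24, pass-S 2
  after 3 — PE[1][2] acc=97, pass-E 97, pass-S 6
  after 4 — PE[0][2] acc=130, pass-E 130, pass-S 9
  after 4 — PE[1][1] acc=46, pass-E 46, pass-S 5
  after 4 — PE[1][2] acc=56, pass-E 56, pass-S 8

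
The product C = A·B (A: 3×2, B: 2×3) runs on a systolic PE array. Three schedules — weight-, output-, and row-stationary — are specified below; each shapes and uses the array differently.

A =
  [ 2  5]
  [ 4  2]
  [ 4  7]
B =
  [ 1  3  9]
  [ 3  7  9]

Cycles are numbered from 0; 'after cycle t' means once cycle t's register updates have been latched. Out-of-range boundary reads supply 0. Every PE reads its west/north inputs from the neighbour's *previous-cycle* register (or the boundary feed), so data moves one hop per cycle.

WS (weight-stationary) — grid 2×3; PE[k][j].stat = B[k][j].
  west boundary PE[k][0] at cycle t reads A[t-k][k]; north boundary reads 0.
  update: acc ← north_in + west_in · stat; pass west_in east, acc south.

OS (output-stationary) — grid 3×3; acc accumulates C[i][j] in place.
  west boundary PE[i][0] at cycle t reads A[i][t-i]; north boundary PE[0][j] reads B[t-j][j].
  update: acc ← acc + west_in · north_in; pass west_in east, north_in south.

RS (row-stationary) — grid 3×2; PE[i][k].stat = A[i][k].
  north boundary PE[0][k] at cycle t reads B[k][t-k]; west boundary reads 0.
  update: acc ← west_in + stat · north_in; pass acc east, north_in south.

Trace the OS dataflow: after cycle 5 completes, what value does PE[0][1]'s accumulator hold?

PE[0][1].acc = 41

OS (3×3). Following PE[0][1] plus its west/north inputs:
  c0 r0c0: 2 / 2 / 1
  c0 r0c1: 0 / 0 / 0
  c1 r0c0: 17 / 5 / 3
  c1 r0c1: 6 / 2 / 3
  c2 r0c0: 17 / 0 / 0
  c2 r0c1: 41 / 5 / 7
  c3 r0c0: 17 / 0 / 0
  c3 r0c1: 41 / 0 / 0
  c4 r0c0: 17 / 0 / 0
  c4 r0c1: 41 / 0 / 0
  c5 r0c0: 17 / 0 / 0
  c5 r0c1: 41 / 0 / 0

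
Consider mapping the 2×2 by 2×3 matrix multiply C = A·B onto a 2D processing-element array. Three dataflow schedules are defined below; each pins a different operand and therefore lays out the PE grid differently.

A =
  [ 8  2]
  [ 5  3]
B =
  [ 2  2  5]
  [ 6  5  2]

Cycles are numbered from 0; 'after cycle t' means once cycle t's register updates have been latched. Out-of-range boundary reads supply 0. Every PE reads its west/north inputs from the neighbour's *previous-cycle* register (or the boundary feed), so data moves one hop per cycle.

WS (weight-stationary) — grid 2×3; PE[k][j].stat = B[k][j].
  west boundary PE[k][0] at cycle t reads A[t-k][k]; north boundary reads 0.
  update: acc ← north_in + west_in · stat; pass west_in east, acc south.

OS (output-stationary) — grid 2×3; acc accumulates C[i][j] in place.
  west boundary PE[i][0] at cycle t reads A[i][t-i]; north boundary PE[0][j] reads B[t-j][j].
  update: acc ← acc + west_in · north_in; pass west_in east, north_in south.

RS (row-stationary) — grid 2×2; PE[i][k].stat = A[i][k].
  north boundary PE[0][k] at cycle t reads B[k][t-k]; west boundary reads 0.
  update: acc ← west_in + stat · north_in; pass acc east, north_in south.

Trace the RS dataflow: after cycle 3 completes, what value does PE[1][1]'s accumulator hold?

RS (2×2). Following PE[1][1] plus its west/north inputs:
  0: (0,1).acc=0  regs=<0,0>
  0: (1,0).acc=0  regs=<0,0>
  0: (1,1).acc=0  regs=<0,0>
  1: (0,1).acc=28  regs=<28,6>
  1: (1,0).acc=10  regs=<10,2>
  1: (1,1).acc=0  regs=<0,0>
  2: (0,1).acc=26  regs=<26,5>
  2: (1,0).acc=10  regs=<10,2>
  2: (1,1).acc=28  regs=<28,6>
  3: (0,1).acc=44  regs=<44,2>
  3: (1,0).acc=25  regs=<25,5>
  3: (1,1).acc=25  regs=<25,5>

PE[1][1].acc = 25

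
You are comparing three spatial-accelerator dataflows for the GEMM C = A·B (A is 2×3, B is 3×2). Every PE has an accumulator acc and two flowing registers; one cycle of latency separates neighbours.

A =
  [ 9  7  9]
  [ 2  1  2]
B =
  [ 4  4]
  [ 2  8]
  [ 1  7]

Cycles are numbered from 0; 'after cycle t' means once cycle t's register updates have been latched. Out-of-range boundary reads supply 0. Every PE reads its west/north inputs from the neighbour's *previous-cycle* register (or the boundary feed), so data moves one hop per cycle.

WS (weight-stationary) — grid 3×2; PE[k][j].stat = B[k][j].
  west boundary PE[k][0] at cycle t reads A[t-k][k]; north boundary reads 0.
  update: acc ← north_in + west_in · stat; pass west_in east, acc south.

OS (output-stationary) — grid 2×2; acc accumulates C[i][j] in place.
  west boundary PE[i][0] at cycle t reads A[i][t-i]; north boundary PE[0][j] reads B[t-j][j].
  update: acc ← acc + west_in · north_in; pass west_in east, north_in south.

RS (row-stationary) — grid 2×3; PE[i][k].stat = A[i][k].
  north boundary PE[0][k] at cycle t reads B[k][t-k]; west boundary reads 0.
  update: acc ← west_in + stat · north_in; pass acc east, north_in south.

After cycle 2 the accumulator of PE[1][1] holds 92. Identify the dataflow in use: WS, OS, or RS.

WS [3×2] PE[1][1] across cycles:
  [0] (1,1) acc=0 (h:0 v:0)
  [1] (1,1) acc=0 (h:0 v:0)
  [2] (1,1) acc=92 (h:7 v:92)
OS [2×2] PE[1][1] across cycles:
  [0] (1,1) acc=0 (h:0 v:0)
  [1] (1,1) acc=0 (h:0 v:0)
  [2] (1,1) acc=8 (h:2 v:4)
RS [2×3] PE[1][1] across cycles:
  [0] (1,1) acc=0 (h:0 v:0)
  [1] (1,1) acc=0 (h:0 v:0)
  [2] (1,1) acc=10 (h:10 v:2)

dataflow = WS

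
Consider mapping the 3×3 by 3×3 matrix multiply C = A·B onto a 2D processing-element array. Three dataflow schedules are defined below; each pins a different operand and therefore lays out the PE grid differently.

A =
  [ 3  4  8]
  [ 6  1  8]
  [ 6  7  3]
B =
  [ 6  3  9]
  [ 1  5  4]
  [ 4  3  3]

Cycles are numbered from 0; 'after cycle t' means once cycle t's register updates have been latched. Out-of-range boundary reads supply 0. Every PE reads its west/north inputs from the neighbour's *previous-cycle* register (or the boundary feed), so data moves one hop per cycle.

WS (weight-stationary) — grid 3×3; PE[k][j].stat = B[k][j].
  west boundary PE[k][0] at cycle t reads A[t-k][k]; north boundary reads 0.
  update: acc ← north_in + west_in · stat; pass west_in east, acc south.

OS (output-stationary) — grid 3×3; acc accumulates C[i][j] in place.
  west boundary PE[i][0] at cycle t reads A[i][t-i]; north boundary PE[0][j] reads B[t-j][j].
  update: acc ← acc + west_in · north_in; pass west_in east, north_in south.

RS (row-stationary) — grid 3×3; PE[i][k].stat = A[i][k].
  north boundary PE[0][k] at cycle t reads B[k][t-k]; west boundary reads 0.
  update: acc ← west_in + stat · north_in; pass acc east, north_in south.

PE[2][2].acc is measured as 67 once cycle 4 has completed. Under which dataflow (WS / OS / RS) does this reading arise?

WS (3×3 grid), PE[2][2]:
  [0] (2,2) acc=0 (h:0 v:0)
  [1] (2,2) acc=0 (h:0 v:0)
  [2] (2,2) acc=0 (h:0 v:0)
  [3] (2,2) acc=0 (h:0 v:0)
  [4] (2,2) acc=67 (h:8 v:67)
OS (3×3 grid), PE[2][2]:
  [0] (2,2) acc=0 (h:0 v:0)
  [1] (2,2) acc=0 (h:0 v:0)
  [2] (2,2) acc=0 (h:0 v:0)
  [3] (2,2) acc=0 (h:0 v:0)
  [4] (2,2) acc=54 (h:6 v:9)
RS (3×3 grid), PE[2][2]:
  [0] (2,2) acc=0 (h:0 v:0)
  [1] (2,2) acc=0 (h:0 v:0)
  [2] (2,2) acc=0 (h:0 v:0)
  [3] (2,2) acc=0 (h:0 v:0)
  [4] (2,2) acc=55 (h:55 v:4)

dataflow = WS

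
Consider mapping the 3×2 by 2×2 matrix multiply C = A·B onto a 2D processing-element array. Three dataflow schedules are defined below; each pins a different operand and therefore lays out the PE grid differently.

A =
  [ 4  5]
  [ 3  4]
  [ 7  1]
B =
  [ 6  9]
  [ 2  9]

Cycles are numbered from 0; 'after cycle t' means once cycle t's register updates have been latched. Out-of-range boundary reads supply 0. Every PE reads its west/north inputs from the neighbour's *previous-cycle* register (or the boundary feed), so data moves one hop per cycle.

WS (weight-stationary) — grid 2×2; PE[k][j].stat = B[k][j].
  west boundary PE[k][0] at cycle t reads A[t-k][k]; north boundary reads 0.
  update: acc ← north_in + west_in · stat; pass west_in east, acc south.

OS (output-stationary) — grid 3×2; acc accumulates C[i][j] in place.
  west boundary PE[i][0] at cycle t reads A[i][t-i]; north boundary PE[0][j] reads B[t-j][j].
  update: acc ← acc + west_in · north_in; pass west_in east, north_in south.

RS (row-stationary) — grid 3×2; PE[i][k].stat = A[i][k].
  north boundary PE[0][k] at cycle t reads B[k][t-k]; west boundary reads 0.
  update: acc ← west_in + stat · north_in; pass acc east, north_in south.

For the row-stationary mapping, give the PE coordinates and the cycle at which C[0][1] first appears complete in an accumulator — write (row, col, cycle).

RS: C[0][1] accumulates in PE[0][1]:
  step 0 · PE0,1: acc=0; fwd→0 fwd↓0
  step 1 · PE0,1: acc=34; fwd→34 fwd↓2
  step 2 · PE0,1: acc=81; fwd→81 fwd↓9

(row, col, cycle) = (0, 1, 2)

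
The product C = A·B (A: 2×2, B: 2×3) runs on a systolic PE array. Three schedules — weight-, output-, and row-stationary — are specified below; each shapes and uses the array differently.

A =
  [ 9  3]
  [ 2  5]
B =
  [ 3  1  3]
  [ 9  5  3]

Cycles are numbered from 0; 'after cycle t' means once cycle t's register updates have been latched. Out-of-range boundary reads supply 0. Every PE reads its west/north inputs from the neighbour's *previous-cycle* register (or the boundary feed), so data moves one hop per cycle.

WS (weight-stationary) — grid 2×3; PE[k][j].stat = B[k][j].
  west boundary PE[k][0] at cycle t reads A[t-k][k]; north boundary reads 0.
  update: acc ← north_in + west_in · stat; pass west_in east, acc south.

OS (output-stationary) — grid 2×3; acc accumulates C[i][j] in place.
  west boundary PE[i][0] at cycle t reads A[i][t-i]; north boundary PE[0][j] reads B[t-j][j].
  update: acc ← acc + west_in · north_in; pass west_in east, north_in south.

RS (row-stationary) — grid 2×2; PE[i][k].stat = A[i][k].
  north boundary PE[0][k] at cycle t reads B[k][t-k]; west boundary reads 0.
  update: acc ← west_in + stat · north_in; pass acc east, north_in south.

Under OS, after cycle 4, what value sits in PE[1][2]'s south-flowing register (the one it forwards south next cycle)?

OS (2×3). Following PE[1][2] plus its west/north inputs:
  0: (0,2).acc=0  regs=<0,0>
  0: (1,1).acc=0  regs=<0,0>
  0: (1,2).acc=0  regs=<0,0>
  1: (0,2).acc=0  regs=<0,0>
  1: (1,1).acc=0  regs=<0,0>
  1: (1,2).acc=0  regs=<0,0>
  2: (0,2).acc=27  regs=<9,3>
  2: (1,1).acc=2  regs=<2,1>
  2: (1,2).acc=0  regs=<0,0>
  3: (0,2).acc=36  regs=<3,3>
  3: (1,1).acc=27  regs=<5,5>
  3: (1,2).acc=6  regs=<2,3>
  4: (0,2).acc=36  regs=<0,0>
  4: (1,1).acc=27  regs=<0,0>
  4: (1,2).acc=21  regs=<5,3>

register = 3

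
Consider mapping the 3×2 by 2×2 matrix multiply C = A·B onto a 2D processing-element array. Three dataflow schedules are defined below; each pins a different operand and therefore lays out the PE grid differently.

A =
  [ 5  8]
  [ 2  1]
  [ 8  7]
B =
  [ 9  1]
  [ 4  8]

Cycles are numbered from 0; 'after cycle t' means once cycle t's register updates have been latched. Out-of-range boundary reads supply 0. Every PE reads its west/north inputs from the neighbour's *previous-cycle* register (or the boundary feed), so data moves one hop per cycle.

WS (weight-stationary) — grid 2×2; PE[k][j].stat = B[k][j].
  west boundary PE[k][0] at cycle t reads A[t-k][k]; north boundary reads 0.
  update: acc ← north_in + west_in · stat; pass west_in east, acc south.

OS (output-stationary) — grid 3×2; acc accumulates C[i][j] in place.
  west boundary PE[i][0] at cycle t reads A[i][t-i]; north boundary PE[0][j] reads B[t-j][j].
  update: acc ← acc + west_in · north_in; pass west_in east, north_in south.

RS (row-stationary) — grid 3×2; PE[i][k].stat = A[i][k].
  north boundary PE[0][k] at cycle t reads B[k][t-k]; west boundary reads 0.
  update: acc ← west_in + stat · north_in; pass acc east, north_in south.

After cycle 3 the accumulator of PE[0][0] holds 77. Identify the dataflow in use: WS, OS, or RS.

— WS: 2×2; PE[0][0] trace:
  after 0 — PE[0][0] acc=45, pass-E 5, pass-S 45
  after 1 — PE[0][0] acc=18, pass-E 2, pass-S 18
  after 2 — PE[0][0] acc=72, pass-E 8, pass-S 72
  after 3 — PE[0][0] acc=0, pass-E 0, pass-S 0
— OS: 3×2; PE[0][0] trace:
  after 0 — PE[0][0] acc=45, pass-E 5, pass-S 9
  after 1 — PE[0][0] acc=77, pass-E 8, pass-S 4
  after 2 — PE[0][0] acc=77, pass-E 0, pass-S 0
  after 3 — PE[0][0] acc=77, pass-E 0, pass-S 0
— RS: 3×2; PE[0][0] trace:
  after 0 — PE[0][0] acc=45, pass-E 45, pass-S 9
  after 1 — PE[0][0] acc=5, pass-E 5, pass-S 1
  after 2 — PE[0][0] acc=0, pass-E 0, pass-S 0
  after 3 — PE[0][0] acc=0, pass-E 0, pass-S 0

dataflow = OS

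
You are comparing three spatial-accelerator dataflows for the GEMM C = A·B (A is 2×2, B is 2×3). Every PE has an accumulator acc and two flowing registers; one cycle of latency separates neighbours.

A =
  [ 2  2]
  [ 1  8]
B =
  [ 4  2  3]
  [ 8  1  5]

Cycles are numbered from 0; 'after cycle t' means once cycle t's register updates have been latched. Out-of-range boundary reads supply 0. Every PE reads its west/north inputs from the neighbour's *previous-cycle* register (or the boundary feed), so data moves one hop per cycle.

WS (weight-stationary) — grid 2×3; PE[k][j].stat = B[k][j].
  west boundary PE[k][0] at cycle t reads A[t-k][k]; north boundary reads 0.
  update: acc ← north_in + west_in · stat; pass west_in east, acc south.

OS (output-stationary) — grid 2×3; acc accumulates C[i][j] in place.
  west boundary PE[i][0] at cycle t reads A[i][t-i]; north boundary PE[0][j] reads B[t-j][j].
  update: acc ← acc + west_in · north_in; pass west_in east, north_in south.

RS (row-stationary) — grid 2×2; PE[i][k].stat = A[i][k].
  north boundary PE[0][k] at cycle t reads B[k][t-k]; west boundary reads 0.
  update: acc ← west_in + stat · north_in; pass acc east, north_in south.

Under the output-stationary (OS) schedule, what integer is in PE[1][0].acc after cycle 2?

PE[1][0].acc = 68

OS (2×3). Following PE[1][0] plus its west/north inputs:
  t=0 PE[0][0]: acc=8 h=2 v=4
  t=0 PE[1][0]: acc=0 h=0 v=0
  t=1 PE[0][0]: acc=24 h=2 v=8
  t=1 PE[1][0]: acc=4 h=1 v=4
  t=2 PE[0][0]: acc=24 h=0 v=0
  t=2 PE[1][0]: acc=68 h=8 v=8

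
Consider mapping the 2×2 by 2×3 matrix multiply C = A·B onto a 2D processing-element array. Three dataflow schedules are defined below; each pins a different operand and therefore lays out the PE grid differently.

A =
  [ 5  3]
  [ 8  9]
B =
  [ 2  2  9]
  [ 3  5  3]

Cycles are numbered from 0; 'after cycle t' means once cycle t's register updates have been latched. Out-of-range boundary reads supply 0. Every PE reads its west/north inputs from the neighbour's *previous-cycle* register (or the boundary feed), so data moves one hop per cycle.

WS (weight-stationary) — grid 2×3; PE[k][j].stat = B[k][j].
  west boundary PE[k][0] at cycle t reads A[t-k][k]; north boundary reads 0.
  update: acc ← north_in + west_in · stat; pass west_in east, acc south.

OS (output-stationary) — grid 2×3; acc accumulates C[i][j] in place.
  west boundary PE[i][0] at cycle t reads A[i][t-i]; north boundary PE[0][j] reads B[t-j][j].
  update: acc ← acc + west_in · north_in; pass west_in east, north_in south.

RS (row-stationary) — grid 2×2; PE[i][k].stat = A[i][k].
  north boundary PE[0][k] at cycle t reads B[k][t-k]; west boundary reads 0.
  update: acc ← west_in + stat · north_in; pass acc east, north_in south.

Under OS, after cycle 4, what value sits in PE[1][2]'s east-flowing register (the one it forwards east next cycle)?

register = 9

Tracing OS — 2×3 array, target PE[1][2]:
  after 0 — PE[0][2] acc=0, pass-E 0, pass-S 0
  after 0 — PE[1][1] acc=0, pass-E 0, pass-S 0
  after 0 — PE[1][2] acc=0, pass-E 0, pass-S 0
  after 1 — PE[0][2] acc=0, pass-E 0, pass-S 0
  after 1 — PE[1][1] acc=0, pass-E 0, pass-S 0
  after 1 — PE[1][2] acc=0, pass-E 0, pass-S 0
  after 2 — PE[0][2] acc=45, pass-E 5, pass-S 9
  after 2 — PE[1][1] acc=16, pass-E 8, pass-S 2
  after 2 — PE[1][2] acc=0, pass-E 0, pass-S 0
  after 3 — PE[0][2] acc=54, pass-E 3, pass-S 3
  after 3 — PE[1][1] acc=61, pass-E 9, pass-S 5
  after 3 — PE[1][2] acc=72, pass-E 8, pass-S 9
  after 4 — PE[0][2] acc=54, pass-E 0, pass-S 0
  after 4 — PE[1][1] acc=61, pass-E 0, pass-S 0
  after 4 — PE[1][2] acc=99, pass-E 9, pass-S 3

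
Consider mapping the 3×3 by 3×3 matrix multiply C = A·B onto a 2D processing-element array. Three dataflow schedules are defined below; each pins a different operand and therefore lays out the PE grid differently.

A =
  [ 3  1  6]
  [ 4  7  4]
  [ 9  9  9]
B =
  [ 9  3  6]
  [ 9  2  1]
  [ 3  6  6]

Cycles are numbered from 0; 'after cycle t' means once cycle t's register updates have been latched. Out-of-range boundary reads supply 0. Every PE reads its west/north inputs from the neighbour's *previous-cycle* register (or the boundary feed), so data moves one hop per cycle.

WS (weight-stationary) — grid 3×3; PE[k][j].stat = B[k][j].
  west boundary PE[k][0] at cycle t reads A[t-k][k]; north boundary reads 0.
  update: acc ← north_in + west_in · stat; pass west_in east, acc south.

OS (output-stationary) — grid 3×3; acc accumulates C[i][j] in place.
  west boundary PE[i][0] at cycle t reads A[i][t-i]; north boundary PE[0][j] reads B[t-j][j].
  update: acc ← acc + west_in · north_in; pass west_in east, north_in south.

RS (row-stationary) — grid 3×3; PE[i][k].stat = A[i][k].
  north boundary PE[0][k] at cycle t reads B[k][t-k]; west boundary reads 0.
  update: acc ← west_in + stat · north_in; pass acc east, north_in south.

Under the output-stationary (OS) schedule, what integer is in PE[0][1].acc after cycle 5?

PE[0][1].acc = 47

Tracing OS — 3×3 array, target PE[0][1]:
  0: (0,0).acc=27  regs=<3,9>
  0: (0,1).acc=0  regs=<0,0>
  1: (0,0).acc=36  regs=<1,9>
  1: (0,1).acc=9  regs=<3,3>
  2: (0,0).acc=54  regs=<6,3>
  2: (0,1).acc=11  regs=<1,2>
  3: (0,0).acc=54  regs=<0,0>
  3: (0,1).acc=47  regs=<6,6>
  4: (0,0).acc=54  regs=<0,0>
  4: (0,1).acc=47  regs=<0,0>
  5: (0,0).acc=54  regs=<0,0>
  5: (0,1).acc=47  regs=<0,0>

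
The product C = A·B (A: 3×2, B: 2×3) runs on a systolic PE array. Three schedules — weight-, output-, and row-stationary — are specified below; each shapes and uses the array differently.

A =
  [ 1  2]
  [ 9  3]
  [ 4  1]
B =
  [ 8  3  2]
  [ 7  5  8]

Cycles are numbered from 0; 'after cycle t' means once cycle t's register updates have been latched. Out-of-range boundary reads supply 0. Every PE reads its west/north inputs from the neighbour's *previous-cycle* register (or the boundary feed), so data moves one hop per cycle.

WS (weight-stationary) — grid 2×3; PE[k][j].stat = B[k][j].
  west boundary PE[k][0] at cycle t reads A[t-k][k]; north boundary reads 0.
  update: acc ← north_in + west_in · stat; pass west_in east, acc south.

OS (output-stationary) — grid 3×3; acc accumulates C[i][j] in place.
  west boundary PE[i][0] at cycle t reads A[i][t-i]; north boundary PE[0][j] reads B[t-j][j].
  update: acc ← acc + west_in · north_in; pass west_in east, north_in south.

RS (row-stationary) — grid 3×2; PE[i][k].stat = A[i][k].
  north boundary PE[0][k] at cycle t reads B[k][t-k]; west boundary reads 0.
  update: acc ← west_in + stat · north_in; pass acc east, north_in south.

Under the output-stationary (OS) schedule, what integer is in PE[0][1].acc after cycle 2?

Tracing OS — 3×3 array, target PE[0][1]:
  t=0 PE[0][0]: acc=8 h=1 v=8
  t=0 PE[0][1]: acc=0 h=0 v=0
  t=1 PE[0][0]: acc=22 h=2 v=7
  t=1 PE[0][1]: acc=3 h=1 v=3
  t=2 PE[0][0]: acc=22 h=0 v=0
  t=2 PE[0][1]: acc=13 h=2 v=5

PE[0][1].acc = 13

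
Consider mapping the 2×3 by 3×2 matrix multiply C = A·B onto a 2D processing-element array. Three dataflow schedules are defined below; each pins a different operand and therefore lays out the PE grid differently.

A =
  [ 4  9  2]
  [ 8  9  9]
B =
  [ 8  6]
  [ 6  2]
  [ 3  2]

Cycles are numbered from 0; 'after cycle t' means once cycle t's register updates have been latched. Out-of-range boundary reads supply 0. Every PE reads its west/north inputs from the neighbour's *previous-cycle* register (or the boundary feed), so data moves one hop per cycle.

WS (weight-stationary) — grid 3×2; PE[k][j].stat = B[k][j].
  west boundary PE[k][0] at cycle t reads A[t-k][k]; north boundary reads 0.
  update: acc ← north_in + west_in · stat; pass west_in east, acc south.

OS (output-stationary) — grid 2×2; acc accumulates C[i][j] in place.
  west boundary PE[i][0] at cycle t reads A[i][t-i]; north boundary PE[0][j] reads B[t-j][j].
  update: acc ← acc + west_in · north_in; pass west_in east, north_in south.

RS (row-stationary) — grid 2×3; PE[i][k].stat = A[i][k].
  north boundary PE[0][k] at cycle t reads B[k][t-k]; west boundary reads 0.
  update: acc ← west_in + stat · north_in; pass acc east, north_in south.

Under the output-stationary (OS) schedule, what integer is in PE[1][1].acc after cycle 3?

OS (2×2). Following PE[1][1] plus its west/north inputs:
  cycle 0: PE[0][1] → acc 0, east 0, south 0
  cycle 0: PE[1][0] → acc 0, east 0, south 0
  cycle 0: PE[1][1] → acc 0, east 0, south 0
  cycle 1: PE[0][1] → acc 24, east 4, south 6
  cycle 1: PE[1][0] → acc 64, east 8, south 8
  cycle 1: PE[1][1] → acc 0, east 0, south 0
  cycle 2: PE[0][1] → acc 42, east 9, south 2
  cycle 2: PE[1][0] → acc 118, east 9, south 6
  cycle 2: PE[1][1] → acc 48, east 8, south 6
  cycle 3: PE[0][1] → acc 46, east 2, south 2
  cycle 3: PE[1][0] → acc 145, east 9, south 3
  cycle 3: PE[1][1] → acc 66, east 9, south 2

PE[1][1].acc = 66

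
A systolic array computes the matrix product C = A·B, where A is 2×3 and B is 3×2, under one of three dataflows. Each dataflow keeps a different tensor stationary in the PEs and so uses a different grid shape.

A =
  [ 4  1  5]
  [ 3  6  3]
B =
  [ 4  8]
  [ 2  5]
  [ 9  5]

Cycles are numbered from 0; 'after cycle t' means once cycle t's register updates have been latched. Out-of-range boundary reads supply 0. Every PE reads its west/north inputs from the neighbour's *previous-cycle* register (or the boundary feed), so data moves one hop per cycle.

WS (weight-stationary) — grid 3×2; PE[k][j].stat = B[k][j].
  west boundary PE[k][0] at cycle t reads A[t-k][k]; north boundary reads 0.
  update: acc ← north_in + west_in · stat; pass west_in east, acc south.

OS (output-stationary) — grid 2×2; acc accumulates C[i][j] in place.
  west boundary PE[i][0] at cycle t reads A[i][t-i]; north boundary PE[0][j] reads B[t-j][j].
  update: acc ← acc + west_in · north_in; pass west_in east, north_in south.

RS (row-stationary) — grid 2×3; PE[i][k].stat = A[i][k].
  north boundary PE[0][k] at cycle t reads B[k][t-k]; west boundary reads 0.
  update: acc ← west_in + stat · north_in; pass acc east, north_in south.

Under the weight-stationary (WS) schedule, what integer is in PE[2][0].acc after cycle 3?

PE[2][0].acc = 51

WS on a 3×2 grid — tracing PE[2][0] and its feeders:
  0: (1,0).acc=0  regs=<0,0>
  0: (2,0).acc=0  regs=<0,0>
  1: (1,0).acc=18  regs=<1,18>
  1: (2,0).acc=0  regs=<0,0>
  2: (1,0).acc=24  regs=<6,24>
  2: (2,0).acc=63  regs=<5,63>
  3: (1,0).acc=0  regs=<0,0>
  3: (2,0).acc=51  regs=<3,51>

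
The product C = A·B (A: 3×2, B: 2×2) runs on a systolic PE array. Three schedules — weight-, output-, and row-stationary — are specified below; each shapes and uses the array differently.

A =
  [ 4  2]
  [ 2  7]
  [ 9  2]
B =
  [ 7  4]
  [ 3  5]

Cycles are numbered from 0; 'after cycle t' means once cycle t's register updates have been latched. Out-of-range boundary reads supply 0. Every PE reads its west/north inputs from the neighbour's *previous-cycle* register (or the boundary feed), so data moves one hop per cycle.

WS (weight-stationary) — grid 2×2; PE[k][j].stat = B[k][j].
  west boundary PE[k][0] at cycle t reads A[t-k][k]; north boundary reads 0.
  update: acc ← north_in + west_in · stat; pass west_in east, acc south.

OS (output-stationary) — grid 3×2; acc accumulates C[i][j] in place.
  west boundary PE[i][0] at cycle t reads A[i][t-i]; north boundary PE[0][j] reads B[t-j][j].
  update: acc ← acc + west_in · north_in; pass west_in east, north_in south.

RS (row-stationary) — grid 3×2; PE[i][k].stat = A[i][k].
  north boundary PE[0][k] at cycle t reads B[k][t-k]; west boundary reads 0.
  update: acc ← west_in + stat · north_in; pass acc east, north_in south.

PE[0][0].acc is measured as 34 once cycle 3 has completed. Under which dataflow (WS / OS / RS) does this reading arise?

dataflow = OS

— WS: 2×2; PE[0][0] trace:
  @0  [0,0]  acc 28  |  →4  ↓28
  @1  [0,0]  acc 14  |  →2  ↓14
  @2  [0,0]  acc 63  |  →9  ↓63
  @3  [0,0]  acc 0  |  →0  ↓0
— OS: 3×2; PE[0][0] trace:
  @0  [0,0]  acc 28  |  →4  ↓7
  @1  [0,0]  acc 34  |  →2  ↓3
  @2  [0,0]  acc 34  |  →0  ↓0
  @3  [0,0]  acc 34  |  →0  ↓0
— RS: 3×2; PE[0][0] trace:
  @0  [0,0]  acc 28  |  →28  ↓7
  @1  [0,0]  acc 16  |  →16  ↓4
  @2  [0,0]  acc 0  |  →0  ↓0
  @3  [0,0]  acc 0  |  →0  ↓0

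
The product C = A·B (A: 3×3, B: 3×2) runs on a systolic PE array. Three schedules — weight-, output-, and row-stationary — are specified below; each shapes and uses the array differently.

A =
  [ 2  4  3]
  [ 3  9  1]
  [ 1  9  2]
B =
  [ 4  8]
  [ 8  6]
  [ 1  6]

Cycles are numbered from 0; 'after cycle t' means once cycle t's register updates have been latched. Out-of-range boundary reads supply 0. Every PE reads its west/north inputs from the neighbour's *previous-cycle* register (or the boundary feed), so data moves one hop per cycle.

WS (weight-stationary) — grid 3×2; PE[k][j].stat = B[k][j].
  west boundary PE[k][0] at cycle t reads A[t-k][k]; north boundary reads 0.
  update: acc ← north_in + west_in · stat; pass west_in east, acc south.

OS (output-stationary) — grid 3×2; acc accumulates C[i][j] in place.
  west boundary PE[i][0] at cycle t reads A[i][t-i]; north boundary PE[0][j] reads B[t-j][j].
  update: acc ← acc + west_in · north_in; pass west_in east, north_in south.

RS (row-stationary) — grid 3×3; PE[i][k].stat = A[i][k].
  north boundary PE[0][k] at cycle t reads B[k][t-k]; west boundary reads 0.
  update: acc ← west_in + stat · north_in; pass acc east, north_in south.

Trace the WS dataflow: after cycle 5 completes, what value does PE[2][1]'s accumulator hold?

Tracing WS — 3×2 array, target PE[2][1]:
  t=0 PE[1][1]: acc=0 h=0 v=0
  t=0 PE[2][0]: acc=0 h=0 v=0
  t=0 PE[2][1]: acc=0 h=0 v=0
  t=1 PE[1][1]: acc=0 h=0 v=0
  t=1 PE[2][0]: acc=0 h=0 v=0
  t=1 PE[2][1]: acc=0 h=0 v=0
  t=2 PE[1][1]: acc=40 h=4 v=40
  t=2 PE[2][0]: acc=43 h=3 v=43
  t=2 PE[2][1]: acc=0 h=0 v=0
  t=3 PE[1][1]: acc=78 h=9 v=78
  t=3 PE[2][0]: acc=85 h=1 v=85
  t=3 PE[2][1]: acc=58 h=3 v=58
  t=4 PE[1][1]: acc=62 h=9 v=62
  t=4 PE[2][0]: acc=78 h=2 v=78
  t=4 PE[2][1]: acc=84 h=1 v=84
  t=5 PE[1][1]: acc=0 h=0 v=0
  t=5 PE[2][0]: acc=0 h=0 v=0
  t=5 PE[2][1]: acc=74 h=2 v=74

PE[2][1].acc = 74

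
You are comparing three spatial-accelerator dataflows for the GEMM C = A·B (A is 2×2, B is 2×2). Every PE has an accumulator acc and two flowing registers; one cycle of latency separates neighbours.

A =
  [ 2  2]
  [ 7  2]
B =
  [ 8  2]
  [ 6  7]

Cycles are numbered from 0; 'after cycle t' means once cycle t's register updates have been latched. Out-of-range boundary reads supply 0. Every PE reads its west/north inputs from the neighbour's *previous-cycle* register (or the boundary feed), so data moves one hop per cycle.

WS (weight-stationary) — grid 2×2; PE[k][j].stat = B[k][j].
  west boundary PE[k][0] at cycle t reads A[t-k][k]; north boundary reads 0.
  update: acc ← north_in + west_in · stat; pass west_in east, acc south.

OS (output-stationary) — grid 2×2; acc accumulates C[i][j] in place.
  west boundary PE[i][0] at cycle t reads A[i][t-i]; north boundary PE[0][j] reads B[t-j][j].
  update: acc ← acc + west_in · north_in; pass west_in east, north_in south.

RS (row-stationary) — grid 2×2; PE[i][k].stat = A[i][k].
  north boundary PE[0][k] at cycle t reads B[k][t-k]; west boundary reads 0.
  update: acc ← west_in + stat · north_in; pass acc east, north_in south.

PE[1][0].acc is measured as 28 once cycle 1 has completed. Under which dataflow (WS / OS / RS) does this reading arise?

Under WS (2×2), PE[1][0]:
  0: (1,0).acc=0  regs=<0,0>
  1: (1,0).acc=28  regs=<2,28>
Under OS (2×2), PE[1][0]:
  0: (1,0).acc=0  regs=<0,0>
  1: (1,0).acc=56  regs=<7,8>
Under RS (2×2), PE[1][0]:
  0: (1,0).acc=0  regs=<0,0>
  1: (1,0).acc=56  regs=<56,8>

dataflow = WS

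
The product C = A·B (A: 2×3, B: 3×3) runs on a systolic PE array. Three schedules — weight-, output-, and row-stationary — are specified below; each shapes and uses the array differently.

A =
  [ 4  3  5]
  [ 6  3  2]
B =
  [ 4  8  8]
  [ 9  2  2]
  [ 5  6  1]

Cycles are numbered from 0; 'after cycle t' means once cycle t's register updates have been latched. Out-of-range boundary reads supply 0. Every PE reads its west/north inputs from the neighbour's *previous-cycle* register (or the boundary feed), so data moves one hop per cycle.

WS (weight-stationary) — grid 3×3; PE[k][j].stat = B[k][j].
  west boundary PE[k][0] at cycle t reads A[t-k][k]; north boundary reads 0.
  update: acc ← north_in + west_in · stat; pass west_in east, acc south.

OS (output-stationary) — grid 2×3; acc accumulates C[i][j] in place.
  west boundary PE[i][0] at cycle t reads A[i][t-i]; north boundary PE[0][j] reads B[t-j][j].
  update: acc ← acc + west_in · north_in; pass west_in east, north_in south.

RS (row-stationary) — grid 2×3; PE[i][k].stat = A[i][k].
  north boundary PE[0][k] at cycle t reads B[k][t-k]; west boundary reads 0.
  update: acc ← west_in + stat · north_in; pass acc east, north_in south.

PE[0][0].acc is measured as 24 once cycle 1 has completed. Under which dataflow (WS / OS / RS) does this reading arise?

dataflow = WS

— WS: 3×3; PE[0][0] trace:
  [0] (0,0) acc=16 (h:4 v:16)
  [1] (0,0) acc=24 (h:6 v:24)
— OS: 2×3; PE[0][0] trace:
  [0] (0,0) acc=16 (h:4 v:4)
  [1] (0,0) acc=43 (h:3 v:9)
— RS: 2×3; PE[0][0] trace:
  [0] (0,0) acc=16 (h:16 v:4)
  [1] (0,0) acc=32 (h:32 v:8)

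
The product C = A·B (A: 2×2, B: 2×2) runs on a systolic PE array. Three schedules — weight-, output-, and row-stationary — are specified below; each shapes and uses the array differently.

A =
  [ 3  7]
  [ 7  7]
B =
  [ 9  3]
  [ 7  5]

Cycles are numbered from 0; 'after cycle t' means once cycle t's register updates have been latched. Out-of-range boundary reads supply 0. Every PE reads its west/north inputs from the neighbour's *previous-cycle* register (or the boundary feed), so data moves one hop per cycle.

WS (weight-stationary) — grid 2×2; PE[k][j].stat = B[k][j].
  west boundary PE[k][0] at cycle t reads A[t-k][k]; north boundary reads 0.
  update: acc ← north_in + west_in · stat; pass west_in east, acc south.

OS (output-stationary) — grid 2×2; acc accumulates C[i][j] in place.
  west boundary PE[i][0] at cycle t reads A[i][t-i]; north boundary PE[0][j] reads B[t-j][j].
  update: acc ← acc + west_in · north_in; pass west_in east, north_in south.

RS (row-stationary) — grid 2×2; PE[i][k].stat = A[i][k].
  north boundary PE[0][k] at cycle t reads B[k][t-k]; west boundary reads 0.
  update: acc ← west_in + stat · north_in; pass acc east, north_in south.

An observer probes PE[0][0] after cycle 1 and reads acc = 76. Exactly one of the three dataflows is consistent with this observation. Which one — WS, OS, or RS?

— WS: 2×2; PE[0][0] trace:
  0: (0,0).acc=27  regs=<3,27>
  1: (0,0).acc=63  regs=<7,63>
— OS: 2×2; PE[0][0] trace:
  0: (0,0).acc=27  regs=<3,9>
  1: (0,0).acc=76  regs=<7,7>
— RS: 2×2; PE[0][0] trace:
  0: (0,0).acc=27  regs=<27,9>
  1: (0,0).acc=9  regs=<9,3>

dataflow = OS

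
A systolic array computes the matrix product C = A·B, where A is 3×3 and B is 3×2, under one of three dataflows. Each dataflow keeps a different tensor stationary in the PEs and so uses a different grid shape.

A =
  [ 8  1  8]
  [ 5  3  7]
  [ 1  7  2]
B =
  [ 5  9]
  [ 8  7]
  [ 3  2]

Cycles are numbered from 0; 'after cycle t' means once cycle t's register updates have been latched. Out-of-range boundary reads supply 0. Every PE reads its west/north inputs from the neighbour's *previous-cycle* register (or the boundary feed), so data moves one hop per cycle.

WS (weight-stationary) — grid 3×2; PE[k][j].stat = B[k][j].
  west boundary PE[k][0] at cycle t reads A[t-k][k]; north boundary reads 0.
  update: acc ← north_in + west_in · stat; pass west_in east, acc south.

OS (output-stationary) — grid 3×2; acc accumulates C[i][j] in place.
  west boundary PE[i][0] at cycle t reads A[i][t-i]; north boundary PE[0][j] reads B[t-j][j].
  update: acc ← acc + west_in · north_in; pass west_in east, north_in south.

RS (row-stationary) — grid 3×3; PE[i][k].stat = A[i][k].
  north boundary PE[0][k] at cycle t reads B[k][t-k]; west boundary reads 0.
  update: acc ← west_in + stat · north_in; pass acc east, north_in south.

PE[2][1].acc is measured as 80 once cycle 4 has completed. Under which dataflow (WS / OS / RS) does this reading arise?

dataflow = WS

WS [3×2] PE[2][1] across cycles:
  step 0 · PE2,1: acc=0; fwd→0 fwd↓0
  step 1 · PE2,1: acc=0; fwd→0 fwd↓0
  step 2 · PE2,1: acc=0; fwd→0 fwd↓0
  step 3 · PE2,1: acc=95; fwd→8 fwd↓95
  step 4 · PE2,1: acc=80; fwd→7 fwd↓80
OS [3×2] PE[2][1] across cycles:
  step 0 · PE2,1: acc=0; fwd→0 fwd↓0
  step 1 · PE2,1: acc=0; fwd→0 fwd↓0
  step 2 · PE2,1: acc=0; fwd→0 fwd↓0
  step 3 · PE2,1: acc=9; fwd→1 fwd↓9
  step 4 · PE2,1: acc=58; fwd→7 fwd↓7
RS [3×3] PE[2][1] across cycles:
  step 0 · PE2,1: acc=0; fwd→0 fwd↓0
  step 1 · PE2,1: acc=0; fwd→0 fwd↓0
  step 2 · PE2,1: acc=0; fwd→0 fwd↓0
  step 3 · PE2,1: acc=61; fwd→61 fwd↓8
  step 4 · PE2,1: acc=58; fwd→58 fwd↓7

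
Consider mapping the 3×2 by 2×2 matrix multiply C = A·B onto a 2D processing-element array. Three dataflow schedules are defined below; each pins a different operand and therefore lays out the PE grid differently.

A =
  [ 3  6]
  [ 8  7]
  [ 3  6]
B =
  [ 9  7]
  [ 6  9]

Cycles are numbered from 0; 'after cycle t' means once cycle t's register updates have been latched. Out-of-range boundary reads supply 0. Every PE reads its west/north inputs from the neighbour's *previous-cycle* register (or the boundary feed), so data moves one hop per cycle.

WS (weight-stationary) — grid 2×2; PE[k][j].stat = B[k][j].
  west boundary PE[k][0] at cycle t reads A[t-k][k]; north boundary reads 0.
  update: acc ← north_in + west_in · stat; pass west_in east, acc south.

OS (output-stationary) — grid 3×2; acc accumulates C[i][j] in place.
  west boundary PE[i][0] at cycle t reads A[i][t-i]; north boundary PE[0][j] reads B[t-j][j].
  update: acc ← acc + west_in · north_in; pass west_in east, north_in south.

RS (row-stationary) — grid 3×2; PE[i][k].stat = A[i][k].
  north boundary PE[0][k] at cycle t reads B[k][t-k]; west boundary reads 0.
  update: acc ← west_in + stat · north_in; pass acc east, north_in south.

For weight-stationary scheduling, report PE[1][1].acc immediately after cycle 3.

PE[1][1].acc = 119

Tracing WS — 2×2 array, target PE[1][1]:
  [0] (0,1) acc=0 (h:0 v:0)
  [0] (1,0) acc=0 (h:0 v:0)
  [0] (1,1) acc=0 (h:0 v:0)
  [1] (0,1) acc=21 (h:3 v:21)
  [1] (1,0) acc=63 (h:6 v:63)
  [1] (1,1) acc=0 (h:0 v:0)
  [2] (0,1) acc=56 (h:8 v:56)
  [2] (1,0) acc=114 (h:7 v:114)
  [2] (1,1) acc=75 (h:6 v:75)
  [3] (0,1) acc=21 (h:3 v:21)
  [3] (1,0) acc=63 (h:6 v:63)
  [3] (1,1) acc=119 (h:7 v:119)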